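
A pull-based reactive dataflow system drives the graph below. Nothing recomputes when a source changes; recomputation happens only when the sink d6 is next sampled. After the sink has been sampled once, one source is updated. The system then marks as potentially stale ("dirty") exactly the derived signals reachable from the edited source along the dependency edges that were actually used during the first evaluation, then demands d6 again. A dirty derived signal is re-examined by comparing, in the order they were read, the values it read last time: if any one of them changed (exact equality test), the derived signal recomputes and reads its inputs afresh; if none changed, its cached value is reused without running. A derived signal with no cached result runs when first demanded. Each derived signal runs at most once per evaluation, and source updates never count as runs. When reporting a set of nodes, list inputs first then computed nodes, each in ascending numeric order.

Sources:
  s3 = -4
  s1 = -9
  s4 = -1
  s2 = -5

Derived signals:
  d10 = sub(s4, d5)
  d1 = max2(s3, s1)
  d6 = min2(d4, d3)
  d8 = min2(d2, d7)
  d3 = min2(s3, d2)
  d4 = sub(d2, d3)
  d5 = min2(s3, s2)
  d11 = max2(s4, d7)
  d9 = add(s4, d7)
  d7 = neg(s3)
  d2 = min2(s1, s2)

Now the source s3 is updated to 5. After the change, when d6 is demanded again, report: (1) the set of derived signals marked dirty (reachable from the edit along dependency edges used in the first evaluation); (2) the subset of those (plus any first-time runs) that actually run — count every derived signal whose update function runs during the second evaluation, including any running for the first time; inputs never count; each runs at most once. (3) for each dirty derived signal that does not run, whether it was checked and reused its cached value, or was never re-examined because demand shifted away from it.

First evaluation (everything demanded from the output):
  d2 = min2(-9, -5) = -9
  d3 = min2(-4, -9) = -9
  d4 = sub(-9, -9) = 0
  d6 = min2(0, -9) = -9

Propagation after the edit:
  d3: runs — s3 -4->5; result -9 (same value as before).
  d4: checked — values it read are unchanged (d2 unchanged, d3 unchanged); reused cached 0 without running.
  d6: checked — values it read are unchanged (d4 unchanged, d3 unchanged); reused cached -9 without running.

Key observation: the change is absorbed at d3 — it re-runs but produces the same value, and the output's value is unchanged.

Marked dirty: d3, d4, d6.
Derived signals that run: d3 — 1 in total.
Checked but reused from cache: d4, d6.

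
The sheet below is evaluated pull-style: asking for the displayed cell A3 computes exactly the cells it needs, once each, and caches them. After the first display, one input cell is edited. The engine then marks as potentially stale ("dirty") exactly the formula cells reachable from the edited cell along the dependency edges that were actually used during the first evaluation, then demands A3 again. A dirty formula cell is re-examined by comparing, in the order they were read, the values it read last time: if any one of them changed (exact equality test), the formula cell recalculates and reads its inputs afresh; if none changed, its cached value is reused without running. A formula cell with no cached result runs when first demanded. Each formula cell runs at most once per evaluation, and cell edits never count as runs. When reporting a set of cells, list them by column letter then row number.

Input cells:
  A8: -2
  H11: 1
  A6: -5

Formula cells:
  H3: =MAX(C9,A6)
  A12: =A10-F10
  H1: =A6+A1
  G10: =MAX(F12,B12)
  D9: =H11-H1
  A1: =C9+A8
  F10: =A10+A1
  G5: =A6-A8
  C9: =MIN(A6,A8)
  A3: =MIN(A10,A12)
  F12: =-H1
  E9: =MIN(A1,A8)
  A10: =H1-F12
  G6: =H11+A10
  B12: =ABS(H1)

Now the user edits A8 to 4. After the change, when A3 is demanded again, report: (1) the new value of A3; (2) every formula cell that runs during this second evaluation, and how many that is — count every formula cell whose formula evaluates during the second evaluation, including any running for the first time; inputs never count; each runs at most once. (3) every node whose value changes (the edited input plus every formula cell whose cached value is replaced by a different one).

Demanding A3 again yields -12.
8 formula cells run: A1, A3, A10, A12, C9, F10, F12, H1.
The nodes whose values change: A1, A3, A8, A10, A12, F10, F12, H1.

First demand of the output computes:
  C9 = MIN(-5, -2) = -5
  A1 = -5 + -2 = -7
  H1 = -5 + -7 = -12
  F12 = -(-12) = 12
  A10 = -12 - 12 = -24
  F10 = -24 + -7 = -31
  A12 = -24 - -31 = 7
  A3 = MIN(-24, 7) = -24

After the edit, cleaning proceeds:
  C9: a read changed (A8 -2->4) — executes, giving -5 — identical to its old value.
  A1: a read changed (A8 -2->4) — executes, giving -1.
  H1: a read changed (A1 -7->-1) — executes, giving -6.
  F12: a read changed (H1 -12->-6) — executes, giving 6.
  A10: a read changed (H1 -12->-6; F12 12->6) — executes, giving -12.
  F10: a read changed (A10 -24->-12; A1 -7->-1) — executes, giving -13.
  A12: a read changed (A10 -24->-12; F10 -31->-13) — executes, giving 1.
  A3: a read changed (A10 -24->-12; A12 7->1) — executes, giving -12.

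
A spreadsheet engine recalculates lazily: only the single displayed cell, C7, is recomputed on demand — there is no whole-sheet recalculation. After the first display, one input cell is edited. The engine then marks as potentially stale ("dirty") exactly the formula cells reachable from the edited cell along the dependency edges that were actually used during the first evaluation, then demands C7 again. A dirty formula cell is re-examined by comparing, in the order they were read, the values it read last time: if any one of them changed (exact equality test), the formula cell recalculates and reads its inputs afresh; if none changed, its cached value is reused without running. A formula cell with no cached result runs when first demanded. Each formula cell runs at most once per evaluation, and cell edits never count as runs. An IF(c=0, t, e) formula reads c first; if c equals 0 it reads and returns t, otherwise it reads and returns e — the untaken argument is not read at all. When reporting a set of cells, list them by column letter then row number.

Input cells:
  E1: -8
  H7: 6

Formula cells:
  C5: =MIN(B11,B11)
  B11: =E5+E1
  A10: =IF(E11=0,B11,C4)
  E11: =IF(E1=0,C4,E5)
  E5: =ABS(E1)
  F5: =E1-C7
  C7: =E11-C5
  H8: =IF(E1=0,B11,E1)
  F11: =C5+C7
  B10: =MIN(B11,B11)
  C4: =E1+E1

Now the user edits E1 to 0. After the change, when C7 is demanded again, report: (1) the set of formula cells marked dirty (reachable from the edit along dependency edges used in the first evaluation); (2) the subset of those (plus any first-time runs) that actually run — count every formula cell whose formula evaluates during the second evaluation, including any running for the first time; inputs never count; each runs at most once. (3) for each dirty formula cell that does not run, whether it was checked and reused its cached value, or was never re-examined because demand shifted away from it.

Marked dirty: B11, C5, C7, E5, E11.
Formula cells that run: B11, C4, C7, E5, E11 — 5 in total.
Checked but reused from cache: C5.
Key observation: a condition flipped, so demand reaches new nodes — C4 runs for the first time.

First evaluation (everything demanded from the output):
  E5 = ABS(-8) = 8
  B11 = 8 + -8 = 0
  C5 = MIN(0, 0) = 0
  E11 = IF(E1=0: E1=-8 -> else branch E5) = 8
  C7 = 8 - 0 = 8

Propagation after the edit:
  C4: demanded for the first time — runs, produces 0.
  E5: runs — E1 -8->0; result 0.
  B11: runs — E5 8->0; E1 -8->0; result 0 (same value as before).
  C5: checked — values it read are unchanged (B11 unchanged, B11 unchanged); reused cached 0 without running.
  E11: runs — E1 -8->0; E5 8->0; result 0.
  C7: runs — E11 8->0; result 0.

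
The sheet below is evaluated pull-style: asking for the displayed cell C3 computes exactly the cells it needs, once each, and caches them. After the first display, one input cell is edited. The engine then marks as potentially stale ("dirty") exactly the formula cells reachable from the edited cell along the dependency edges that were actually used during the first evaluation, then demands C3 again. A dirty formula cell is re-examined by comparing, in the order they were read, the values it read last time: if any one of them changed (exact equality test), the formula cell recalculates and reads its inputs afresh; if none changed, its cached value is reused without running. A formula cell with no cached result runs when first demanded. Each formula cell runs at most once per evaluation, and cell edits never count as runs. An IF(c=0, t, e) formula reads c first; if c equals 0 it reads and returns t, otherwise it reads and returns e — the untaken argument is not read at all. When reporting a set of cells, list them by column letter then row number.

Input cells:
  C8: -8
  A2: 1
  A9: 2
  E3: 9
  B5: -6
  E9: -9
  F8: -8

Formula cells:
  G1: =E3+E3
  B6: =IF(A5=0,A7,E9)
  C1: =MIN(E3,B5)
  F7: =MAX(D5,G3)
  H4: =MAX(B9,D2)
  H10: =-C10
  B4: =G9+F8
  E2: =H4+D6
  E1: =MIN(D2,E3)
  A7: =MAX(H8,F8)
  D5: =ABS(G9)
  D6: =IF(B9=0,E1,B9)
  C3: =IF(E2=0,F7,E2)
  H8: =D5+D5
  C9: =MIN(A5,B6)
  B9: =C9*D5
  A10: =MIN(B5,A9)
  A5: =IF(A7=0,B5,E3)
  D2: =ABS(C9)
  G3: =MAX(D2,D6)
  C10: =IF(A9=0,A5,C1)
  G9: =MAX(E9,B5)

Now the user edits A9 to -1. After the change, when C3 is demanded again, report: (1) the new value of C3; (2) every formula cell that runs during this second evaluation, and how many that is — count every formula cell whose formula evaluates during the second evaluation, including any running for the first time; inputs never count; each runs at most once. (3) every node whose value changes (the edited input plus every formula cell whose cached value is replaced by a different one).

Demanding C3 again yields -45.
0 formula cells run: none.
The nodes whose values change: A9.
Note the shortcut — A9 feeds only undemanded nodes, so no recomputation happens.

First demand of the output computes:
  G9 = MAX(-9, -6) = -6
  D5 = ABS(-6) = 6
  H8 = 6 + 6 = 12
  A7 = MAX(12, -8) = 12
  A5 = IF(A7=0: A7=12 -> else branch E3) = 9
  B6 = IF(A5=0: A5=9 -> else branch E9) = -9
  C9 = MIN(9, -9) = -9
  B9 = -9 * 6 = -54
  D2 = ABS(-9) = 9
  D6 = IF(B9=0: B9=-54 -> else branch B9) = -54
  H4 = MAX(-54, 9) = 9
  E2 = 9 + -54 = -45
  C3 = IF(E2=0: E2=-45 -> else branch E2) = -45

After the edit, cleaning proceeds:
  A9 only reaches undemanded nodes; the second demand re-runs nothing.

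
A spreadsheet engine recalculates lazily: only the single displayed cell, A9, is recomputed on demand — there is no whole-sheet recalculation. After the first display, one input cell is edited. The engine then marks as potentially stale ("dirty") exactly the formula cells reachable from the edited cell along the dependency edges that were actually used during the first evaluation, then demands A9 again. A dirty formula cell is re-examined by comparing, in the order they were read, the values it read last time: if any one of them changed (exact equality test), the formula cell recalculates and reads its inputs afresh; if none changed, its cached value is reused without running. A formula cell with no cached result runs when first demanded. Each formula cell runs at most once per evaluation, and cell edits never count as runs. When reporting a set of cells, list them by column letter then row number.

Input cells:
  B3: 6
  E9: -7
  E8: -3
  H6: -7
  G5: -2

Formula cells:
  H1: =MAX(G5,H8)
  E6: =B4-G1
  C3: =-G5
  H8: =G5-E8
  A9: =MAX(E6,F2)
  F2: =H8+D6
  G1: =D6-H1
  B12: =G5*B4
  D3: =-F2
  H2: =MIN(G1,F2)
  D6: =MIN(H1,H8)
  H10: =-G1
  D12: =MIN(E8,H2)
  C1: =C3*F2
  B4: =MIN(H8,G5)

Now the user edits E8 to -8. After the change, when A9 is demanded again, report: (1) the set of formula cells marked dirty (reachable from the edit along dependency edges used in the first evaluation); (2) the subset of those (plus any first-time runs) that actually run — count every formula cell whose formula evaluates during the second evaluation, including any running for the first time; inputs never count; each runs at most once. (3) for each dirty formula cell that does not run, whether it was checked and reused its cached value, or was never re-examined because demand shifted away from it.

First evaluation (everything demanded from the output):
  H8 = -2 - -3 = 1
  B4 = MIN(1, -2) = -2
  H1 = MAX(-2, 1) = 1
  D6 = MIN(1, 1) = 1
  F2 = 1 + 1 = 2
  G1 = 1 - 1 = 0
  E6 = -2 - 0 = -2
  A9 = MAX(-2, 2) = 2

Propagation after the edit:
  H8: runs — E8 -3->-8; result 6.
  B4: runs — H8 1->6; result -2 (same value as before).
  H1: runs — H8 1->6; result 6.
  D6: runs — H1 1->6; H8 1->6; result 6.
  F2: runs — H8 1->6; D6 1->6; result 12.
  G1: runs — D6 1->6; H1 1->6; result 0 (same value as before).
  E6: checked — values it read are unchanged (B4 unchanged, G1 unchanged); reused cached -2 without running.
  A9: runs — F2 2->12; result 12.

Key observation: the cutoff stops propagation at E6 — its inputs' values are unchanged, so it reuses its cache.

Marked dirty: A9, B4, D6, E6, F2, G1, H1, H8.
Formula cells that run: A9, B4, D6, F2, G1, H1, H8 — 7 in total.
Checked but reused from cache: E6.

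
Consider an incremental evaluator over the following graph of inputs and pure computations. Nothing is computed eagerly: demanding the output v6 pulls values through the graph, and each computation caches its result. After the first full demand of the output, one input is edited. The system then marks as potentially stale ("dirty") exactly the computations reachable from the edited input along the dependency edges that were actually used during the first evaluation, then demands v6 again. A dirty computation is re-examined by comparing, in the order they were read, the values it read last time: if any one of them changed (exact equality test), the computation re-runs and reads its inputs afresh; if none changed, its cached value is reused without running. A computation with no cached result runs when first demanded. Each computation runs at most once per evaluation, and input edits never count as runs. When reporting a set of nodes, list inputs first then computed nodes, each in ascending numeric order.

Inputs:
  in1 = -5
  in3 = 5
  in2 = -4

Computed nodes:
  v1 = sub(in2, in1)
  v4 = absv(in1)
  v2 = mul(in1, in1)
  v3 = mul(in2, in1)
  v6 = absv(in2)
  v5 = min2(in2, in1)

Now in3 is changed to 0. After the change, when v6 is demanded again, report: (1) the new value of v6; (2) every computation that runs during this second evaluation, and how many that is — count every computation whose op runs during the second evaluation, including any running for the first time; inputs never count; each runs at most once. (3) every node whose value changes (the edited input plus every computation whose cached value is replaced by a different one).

Initial pass — values computed on the first demand:
  v6 = absv(-4) = 4

Second demand — change propagation:
  no demanded computation ever read in3, so the edit dirties nothing and nothing runs.

The important point: nothing the output needs ever reads in3, so the edit is invisible to it.

v6 now evaluates to 4.
Run set: none (0 run).
Changed values: in3.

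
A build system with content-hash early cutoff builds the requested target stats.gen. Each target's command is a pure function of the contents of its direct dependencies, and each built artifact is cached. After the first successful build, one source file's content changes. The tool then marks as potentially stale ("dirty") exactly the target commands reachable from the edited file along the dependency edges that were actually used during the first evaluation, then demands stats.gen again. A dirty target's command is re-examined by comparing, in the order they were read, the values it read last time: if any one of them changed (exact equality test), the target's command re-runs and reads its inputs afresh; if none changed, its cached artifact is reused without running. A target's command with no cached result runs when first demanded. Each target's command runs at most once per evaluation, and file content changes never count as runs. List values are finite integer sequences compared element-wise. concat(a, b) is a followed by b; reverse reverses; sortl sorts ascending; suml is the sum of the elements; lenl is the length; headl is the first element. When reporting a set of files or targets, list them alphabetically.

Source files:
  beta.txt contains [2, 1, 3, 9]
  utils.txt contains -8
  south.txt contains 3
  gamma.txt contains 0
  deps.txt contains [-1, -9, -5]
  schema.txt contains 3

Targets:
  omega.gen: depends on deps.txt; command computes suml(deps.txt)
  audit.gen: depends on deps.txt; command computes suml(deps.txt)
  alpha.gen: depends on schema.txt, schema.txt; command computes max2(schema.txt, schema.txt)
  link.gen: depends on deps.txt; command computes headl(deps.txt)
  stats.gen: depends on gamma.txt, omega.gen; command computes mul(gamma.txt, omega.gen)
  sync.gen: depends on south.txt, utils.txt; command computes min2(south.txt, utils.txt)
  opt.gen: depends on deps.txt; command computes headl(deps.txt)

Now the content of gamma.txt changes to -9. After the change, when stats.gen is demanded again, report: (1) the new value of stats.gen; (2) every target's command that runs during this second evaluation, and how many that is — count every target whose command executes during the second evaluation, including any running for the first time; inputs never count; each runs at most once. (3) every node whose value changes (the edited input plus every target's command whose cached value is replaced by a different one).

First evaluation (everything demanded from the output):
  omega.gen = suml([-1, -9, -5]) = -15
  stats.gen = mul(0, -15) = 0

Propagation after the edit:
  stats.gen: runs — gamma.txt 0->-9; result 135.

New value of stats.gen: 135.
Target commands that run: stats.gen — 1 in total.
Values that change: gamma.txt, stats.gen.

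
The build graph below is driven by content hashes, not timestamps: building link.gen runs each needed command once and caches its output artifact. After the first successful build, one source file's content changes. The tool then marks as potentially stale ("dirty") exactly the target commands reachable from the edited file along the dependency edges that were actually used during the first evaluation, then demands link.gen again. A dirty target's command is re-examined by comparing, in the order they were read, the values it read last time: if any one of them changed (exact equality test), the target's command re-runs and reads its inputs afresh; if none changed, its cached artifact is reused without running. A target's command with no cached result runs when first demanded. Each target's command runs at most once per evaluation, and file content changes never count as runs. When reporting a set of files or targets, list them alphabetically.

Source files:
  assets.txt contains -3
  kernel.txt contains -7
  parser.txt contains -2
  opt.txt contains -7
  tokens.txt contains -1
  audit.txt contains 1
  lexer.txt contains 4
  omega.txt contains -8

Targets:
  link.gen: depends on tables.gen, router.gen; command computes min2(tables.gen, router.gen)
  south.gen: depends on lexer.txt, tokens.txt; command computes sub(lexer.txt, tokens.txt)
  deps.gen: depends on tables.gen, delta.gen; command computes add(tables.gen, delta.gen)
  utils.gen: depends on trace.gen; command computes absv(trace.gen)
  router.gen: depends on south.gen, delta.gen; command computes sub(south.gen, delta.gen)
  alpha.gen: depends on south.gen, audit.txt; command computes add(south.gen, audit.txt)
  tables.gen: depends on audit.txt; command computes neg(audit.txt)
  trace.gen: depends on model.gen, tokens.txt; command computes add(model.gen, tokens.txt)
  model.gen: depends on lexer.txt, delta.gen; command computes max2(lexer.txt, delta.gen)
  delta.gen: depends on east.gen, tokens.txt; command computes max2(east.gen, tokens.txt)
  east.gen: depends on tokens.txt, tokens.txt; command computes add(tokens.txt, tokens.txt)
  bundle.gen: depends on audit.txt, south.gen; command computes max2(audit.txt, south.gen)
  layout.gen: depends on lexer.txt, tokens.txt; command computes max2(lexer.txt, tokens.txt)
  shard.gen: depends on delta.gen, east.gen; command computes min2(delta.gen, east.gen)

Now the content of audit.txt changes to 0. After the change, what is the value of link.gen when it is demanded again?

Initial pass — values computed on the first demand:
  east.gen = add(-1, -1) = -2
  delta.gen = max2(-2, -1) = -1
  south.gen = sub(4, -1) = 5
  router.gen = sub(5, -1) = 6
  tables.gen = neg(1) = -1
  link.gen = min2(-1, 6) = -1

Second demand — change propagation:
  tables.gen: re-runs because audit.txt 1->0; new result 0.
  link.gen: re-runs because tables.gen -1->0; new result 0.

link.gen now evaluates to 0.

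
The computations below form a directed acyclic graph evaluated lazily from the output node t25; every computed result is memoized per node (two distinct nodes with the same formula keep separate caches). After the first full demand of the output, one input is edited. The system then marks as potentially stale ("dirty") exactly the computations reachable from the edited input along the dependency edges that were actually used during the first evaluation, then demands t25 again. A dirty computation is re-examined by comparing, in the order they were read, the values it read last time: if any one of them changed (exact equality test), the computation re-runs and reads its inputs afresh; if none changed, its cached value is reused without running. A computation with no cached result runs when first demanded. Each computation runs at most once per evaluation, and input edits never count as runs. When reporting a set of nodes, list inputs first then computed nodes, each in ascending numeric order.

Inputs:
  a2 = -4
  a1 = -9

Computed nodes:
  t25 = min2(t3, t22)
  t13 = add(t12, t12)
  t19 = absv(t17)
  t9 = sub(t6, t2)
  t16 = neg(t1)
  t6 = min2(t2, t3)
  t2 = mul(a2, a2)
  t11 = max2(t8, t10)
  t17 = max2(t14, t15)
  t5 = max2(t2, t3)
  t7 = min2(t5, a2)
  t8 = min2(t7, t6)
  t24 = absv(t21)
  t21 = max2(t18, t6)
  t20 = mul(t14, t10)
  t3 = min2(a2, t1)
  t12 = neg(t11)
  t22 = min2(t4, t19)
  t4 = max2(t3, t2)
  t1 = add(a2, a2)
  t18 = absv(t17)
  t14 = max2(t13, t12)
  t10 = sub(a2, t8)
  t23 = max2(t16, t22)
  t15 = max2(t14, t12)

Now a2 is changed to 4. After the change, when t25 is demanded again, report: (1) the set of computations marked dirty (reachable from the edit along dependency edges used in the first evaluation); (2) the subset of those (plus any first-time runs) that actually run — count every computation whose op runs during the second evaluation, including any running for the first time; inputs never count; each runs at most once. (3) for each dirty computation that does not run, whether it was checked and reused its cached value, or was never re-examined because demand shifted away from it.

The edit dirties: t1, t2, t3, t4, t5, t6, t7, t8, t10, t11, t12, t13, t14, t15, t17, t19, t22, t25.
11 computations run: t1, t2, t3, t4, t5, t6, t7, t8, t10, t11, t25.
Cache hits after checking: t12, t13, t14, t15, t17, t19, t22.
Note where the cutoff bites: t12 is checked, finds nothing changed, and keeps its cache.

First demand of the output computes:
  t1 = add(-4, -4) = -8
  t2 = mul(-4, -4) = 16
  t3 = min2(-4, -8) = -8
  t4 = max2(-8, 16) = 16
  t5 = max2(16, -8) = 16
  t6 = min2(16, -8) = -8
  t7 = min2(16, -4) = -4
  t8 = min2(-4, -8) = -8
  t10 = sub(-4, -8) = 4
  t11 = max2(-8, 4) = 4
  t12 = neg(4) = -4
  t13 = add(-4, -4) = -8
  t14 = max2(-8, -4) = -4
  t15 = max2(-4, -4) = -4
  t17 = max2(-4, -4) = -4
  t19 = absv(-4) = 4
  t22 = min2(16, 4) = 4
  t25 = min2(-8, 4) = -8

After the edit, cleaning proceeds:
  t1: a read changed (a2 -4->4; a2 -4->4) — executes, giving 8.
  t2: a read changed (a2 -4->4; a2 -4->4) — executes, giving 16 — identical to its old value.
  t3: a read changed (a2 -4->4; t1 -8->8) — executes, giving 4.
  t4: a read changed (t3 -8->4) — executes, giving 16 — identical to its old value.
  t5: a read changed (t3 -8->4) — executes, giving 16 — identical to its old value.
  t6: a read changed (t3 -8->4) — executes, giving 4.
  t7: a read changed (a2 -4->4) — executes, giving 4.
  t8: a read changed (t7 -4->4; t6 -8->4) — executes, giving 4.
  t10: a read changed (a2 -4->4; t8 -8->4) — executes, giving 0.
  t11: a read changed (t8 -8->4; t10 4->0) — executes, giving 4 — identical to its old value.
  t12: dirty, but its reads are unchanged (t11 unchanged); cached -4 stands.
  t13: dirty, but its reads are unchanged (t12 unchanged, t12 unchanged); cached -8 stands.
  t14: dirty, but its reads are unchanged (t13 unchanged, t12 unchanged); cached -4 stands.
  t15: dirty, but its reads are unchanged (t14 unchanged, t12 unchanged); cached -4 stands.
  t17: dirty, but its reads are unchanged (t14 unchanged, t15 unchanged); cached -4 stands.
  t19: dirty, but its reads are unchanged (t17 unchanged); cached 4 stands.
  t22: dirty, but its reads are unchanged (t4 unchanged, t19 unchanged); cached 4 stands.
  t25: a read changed (t3 -8->4) — executes, giving 4.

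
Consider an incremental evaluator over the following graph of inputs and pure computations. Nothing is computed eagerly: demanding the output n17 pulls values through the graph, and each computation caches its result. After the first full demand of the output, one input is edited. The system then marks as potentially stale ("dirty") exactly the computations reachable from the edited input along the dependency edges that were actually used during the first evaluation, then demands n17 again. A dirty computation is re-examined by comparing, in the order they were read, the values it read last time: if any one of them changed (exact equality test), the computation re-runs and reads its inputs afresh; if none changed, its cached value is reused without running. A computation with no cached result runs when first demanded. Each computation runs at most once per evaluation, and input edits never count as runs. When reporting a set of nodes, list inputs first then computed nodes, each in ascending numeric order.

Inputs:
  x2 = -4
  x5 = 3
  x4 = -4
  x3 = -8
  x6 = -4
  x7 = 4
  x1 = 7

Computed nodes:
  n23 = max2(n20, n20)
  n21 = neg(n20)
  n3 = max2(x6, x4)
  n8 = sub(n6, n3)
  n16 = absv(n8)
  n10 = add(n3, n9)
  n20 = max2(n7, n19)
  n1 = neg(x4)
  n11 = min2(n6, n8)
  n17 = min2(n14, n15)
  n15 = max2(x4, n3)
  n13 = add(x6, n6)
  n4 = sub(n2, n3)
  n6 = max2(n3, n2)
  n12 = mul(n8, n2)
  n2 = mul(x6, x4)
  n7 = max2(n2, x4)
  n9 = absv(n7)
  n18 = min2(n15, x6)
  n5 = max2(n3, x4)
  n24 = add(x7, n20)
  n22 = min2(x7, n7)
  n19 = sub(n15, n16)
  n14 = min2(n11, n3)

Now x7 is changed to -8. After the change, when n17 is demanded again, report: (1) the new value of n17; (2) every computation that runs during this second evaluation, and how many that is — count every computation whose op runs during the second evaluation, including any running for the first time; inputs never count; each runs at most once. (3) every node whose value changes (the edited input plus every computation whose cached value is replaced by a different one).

n17 now evaluates to -4.
Run set: none (0 run).
Changed values: x7.
The important point: nothing the output needs ever reads x7, so the edit is invisible to it.

Initial pass — values computed on the first demand:
  n2 = mul(-4, -4) = 16
  n3 = max2(-4, -4) = -4
  n6 = max2(-4, 16) = 16
  n8 = sub(16, -4) = 20
  n11 = min2(16, 20) = 16
  n14 = min2(16, -4) = -4
  n15 = max2(-4, -4) = -4
  n17 = min2(-4, -4) = -4

Second demand — change propagation:
  no demanded computation ever read x7, so the edit dirties nothing and nothing runs.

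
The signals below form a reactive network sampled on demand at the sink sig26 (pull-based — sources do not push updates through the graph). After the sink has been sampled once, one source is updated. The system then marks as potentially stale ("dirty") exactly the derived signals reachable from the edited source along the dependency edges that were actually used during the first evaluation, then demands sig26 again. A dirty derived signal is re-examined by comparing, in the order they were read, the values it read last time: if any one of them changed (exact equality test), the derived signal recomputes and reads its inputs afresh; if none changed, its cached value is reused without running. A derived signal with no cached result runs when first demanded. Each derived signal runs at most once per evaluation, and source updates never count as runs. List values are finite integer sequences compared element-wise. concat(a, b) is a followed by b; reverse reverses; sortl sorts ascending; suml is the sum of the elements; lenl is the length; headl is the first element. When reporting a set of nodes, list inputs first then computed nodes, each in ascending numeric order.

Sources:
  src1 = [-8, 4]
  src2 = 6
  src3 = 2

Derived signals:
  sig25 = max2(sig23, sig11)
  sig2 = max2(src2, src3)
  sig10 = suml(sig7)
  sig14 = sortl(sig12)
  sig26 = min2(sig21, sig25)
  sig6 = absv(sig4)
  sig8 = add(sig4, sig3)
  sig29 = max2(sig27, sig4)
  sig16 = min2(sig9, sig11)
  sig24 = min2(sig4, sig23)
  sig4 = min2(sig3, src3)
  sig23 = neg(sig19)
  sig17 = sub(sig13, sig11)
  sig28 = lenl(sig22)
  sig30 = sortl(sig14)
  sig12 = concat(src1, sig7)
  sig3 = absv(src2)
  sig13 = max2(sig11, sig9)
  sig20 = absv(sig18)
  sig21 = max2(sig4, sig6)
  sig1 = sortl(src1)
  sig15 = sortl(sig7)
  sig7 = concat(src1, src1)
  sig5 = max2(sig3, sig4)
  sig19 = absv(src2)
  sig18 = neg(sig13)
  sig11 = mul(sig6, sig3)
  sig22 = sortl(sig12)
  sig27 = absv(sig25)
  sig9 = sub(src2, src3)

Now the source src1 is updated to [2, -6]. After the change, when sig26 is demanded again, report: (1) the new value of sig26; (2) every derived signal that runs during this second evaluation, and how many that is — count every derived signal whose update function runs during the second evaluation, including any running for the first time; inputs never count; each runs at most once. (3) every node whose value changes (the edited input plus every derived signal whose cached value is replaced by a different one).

Initial pass — values computed on the first demand:
  sig3 = absv(6) = 6
  sig4 = min2(6, 2) = 2
  sig6 = absv(2) = 2
  sig11 = mul(2, 6) = 12
  sig19 = absv(6) = 6
  sig21 = max2(2, 2) = 2
  sig23 = neg(6) = -6
  sig25 = max2(-6, 12) = 12
  sig26 = min2(2, 12) = 2

Second demand — change propagation:
  no demanded computation ever read src1, so the edit dirties nothing and nothing runs.

The important point: nothing the output needs ever reads src1, so the edit is invisible to it.

sig26 now evaluates to 2.
Run set: none (0 run).
Changed values: src1.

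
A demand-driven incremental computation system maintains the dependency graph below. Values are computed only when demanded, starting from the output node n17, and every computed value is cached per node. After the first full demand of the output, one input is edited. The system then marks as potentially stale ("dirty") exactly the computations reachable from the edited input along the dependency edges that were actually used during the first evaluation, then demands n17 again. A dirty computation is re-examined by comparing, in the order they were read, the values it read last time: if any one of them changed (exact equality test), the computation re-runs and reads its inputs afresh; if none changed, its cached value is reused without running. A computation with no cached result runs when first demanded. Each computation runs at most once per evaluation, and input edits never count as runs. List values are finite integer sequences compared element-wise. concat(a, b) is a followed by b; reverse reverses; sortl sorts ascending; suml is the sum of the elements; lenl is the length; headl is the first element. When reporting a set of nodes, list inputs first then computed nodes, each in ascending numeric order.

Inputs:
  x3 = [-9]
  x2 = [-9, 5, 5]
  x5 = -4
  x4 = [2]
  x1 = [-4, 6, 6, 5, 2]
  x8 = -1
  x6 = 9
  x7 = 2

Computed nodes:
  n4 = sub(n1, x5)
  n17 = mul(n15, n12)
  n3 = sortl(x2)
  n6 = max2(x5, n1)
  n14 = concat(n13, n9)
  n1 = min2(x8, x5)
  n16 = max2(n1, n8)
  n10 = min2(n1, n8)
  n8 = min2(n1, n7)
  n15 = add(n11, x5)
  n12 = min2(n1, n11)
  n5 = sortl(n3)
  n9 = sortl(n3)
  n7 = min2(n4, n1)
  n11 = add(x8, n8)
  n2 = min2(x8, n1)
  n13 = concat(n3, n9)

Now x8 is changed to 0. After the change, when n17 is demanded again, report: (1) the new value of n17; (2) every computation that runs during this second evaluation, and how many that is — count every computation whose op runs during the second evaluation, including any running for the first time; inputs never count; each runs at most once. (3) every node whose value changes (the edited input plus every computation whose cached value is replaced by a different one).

New value of n17: 32.
Computations that run: n1, n11, n12, n15, n17 — 5 in total.
Values that change: x8, n11, n12, n15, n17.
Key observation: the cutoff stops propagation at n4 — its inputs' values are unchanged, so it reuses its cache.

First evaluation (everything demanded from the output):
  n1 = min2(-1, -4) = -4
  n4 = sub(-4, -4) = 0
  n7 = min2(0, -4) = -4
  n8 = min2(-4, -4) = -4
  n11 = add(-1, -4) = -5
  n12 = min2(-4, -5) = -5
  n15 = add(-5, -4) = -9
  n17 = mul(-9, -5) = 45

Propagation after the edit:
  n1: runs — x8 -1->0; result -4 (same value as before).
  n4: checked — values it read are unchanged (n1 unchanged, x5 unchanged); reused cached 0 without running.
  n7: checked — values it read are unchanged (n4 unchanged, n1 unchanged); reused cached -4 without running.
  n8: checked — values it read are unchanged (n1 unchanged, n7 unchanged); reused cached -4 without running.
  n11: runs — x8 -1->0; result -4.
  n12: runs — n11 -5->-4; result -4.
  n15: runs — n11 -5->-4; result -8.
  n17: runs — n15 -9->-8; n12 -5->-4; result 32.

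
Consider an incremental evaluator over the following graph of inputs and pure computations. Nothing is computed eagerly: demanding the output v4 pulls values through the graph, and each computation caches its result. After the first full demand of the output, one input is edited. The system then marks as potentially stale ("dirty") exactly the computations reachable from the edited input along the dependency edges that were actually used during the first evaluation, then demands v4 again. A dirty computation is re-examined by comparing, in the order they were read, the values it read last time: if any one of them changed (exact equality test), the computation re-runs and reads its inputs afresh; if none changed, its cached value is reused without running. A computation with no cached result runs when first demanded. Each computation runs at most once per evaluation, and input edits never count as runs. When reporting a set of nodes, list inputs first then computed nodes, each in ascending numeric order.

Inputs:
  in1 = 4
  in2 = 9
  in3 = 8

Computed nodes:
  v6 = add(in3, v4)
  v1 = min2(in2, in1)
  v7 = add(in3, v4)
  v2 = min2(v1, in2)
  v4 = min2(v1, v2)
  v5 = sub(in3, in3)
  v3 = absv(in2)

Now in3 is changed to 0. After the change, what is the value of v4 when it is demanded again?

v4 now evaluates to 4.
The important point: nothing the output needs ever reads in3, so the edit is invisible to it.

Initial pass — values computed on the first demand:
  v1 = min2(9, 4) = 4
  v2 = min2(4, 9) = 4
  v4 = min2(4, 4) = 4

Second demand — change propagation:
  no demanded computation ever read in3, so the edit dirties nothing and nothing runs.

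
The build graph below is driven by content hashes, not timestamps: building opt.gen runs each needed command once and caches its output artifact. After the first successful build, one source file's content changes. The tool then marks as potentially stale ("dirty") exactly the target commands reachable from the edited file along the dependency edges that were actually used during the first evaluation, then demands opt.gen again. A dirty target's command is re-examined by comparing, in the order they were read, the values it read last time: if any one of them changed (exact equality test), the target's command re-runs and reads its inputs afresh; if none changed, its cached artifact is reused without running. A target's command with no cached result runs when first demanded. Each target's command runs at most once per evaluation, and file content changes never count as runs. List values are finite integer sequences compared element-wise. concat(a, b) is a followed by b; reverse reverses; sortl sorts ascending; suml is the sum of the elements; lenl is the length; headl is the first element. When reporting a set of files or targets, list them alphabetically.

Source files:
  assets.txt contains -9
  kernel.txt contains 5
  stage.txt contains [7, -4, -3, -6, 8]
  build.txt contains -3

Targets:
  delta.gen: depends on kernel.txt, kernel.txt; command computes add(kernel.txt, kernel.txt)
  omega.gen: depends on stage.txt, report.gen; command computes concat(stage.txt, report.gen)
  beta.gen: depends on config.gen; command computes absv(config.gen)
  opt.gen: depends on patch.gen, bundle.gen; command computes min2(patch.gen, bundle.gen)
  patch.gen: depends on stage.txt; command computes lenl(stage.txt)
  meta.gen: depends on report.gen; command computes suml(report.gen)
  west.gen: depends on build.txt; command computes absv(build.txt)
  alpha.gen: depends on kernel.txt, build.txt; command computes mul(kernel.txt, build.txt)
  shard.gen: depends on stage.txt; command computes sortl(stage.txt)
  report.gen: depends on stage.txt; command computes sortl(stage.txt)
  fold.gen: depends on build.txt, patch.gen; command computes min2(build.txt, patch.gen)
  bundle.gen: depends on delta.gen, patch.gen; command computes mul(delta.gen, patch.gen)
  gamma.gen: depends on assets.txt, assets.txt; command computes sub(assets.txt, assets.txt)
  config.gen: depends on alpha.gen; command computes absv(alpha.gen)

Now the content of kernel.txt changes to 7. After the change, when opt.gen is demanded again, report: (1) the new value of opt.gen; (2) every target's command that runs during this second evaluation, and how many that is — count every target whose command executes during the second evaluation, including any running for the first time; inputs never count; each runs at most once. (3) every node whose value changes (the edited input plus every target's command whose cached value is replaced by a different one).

Initial pass — values computed on the first demand:
  delta.gen = add(5, 5) = 10
  patch.gen = lenl([7, -4, -3, -6, 8]) = 5
  bundle.gen = mul(10, 5) = 50
  opt.gen = min2(5, 50) = 5

Second demand — change propagation:
  delta.gen: re-runs because kernel.txt 5->7; kernel.txt 5->7; new result 14.
  bundle.gen: re-runs because delta.gen 10->14; new result 70.
  opt.gen: re-runs because bundle.gen 50->70; new result 5 (unchanged).

opt.gen now evaluates to 5.
Run set: bundle.gen, delta.gen, opt.gen (3 run).
Changed values: bundle.gen, delta.gen, kernel.txt.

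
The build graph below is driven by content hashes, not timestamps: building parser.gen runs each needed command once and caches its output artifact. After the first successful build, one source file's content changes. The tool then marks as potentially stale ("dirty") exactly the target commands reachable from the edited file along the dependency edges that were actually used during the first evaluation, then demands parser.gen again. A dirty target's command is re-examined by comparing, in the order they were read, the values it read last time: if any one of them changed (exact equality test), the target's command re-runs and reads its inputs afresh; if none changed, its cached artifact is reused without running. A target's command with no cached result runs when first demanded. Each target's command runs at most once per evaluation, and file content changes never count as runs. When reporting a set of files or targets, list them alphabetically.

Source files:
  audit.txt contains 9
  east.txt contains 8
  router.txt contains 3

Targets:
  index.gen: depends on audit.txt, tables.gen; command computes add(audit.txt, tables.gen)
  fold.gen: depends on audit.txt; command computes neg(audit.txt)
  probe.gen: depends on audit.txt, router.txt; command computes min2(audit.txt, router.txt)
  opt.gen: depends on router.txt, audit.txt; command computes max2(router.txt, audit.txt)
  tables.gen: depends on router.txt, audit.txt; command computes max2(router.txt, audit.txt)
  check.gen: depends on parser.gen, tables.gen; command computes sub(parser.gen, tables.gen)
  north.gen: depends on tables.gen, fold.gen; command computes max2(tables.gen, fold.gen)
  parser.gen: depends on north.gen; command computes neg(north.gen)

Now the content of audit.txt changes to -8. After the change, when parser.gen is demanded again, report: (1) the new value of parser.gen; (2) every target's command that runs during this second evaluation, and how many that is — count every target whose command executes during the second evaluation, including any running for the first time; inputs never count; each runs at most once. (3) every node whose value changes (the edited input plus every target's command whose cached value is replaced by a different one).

Initial pass — values computed on the first demand:
  fold.gen = neg(9) = -9
  tables.gen = max2(3, 9) = 9
  north.gen = max2(9, -9) = 9
  parser.gen = neg(9) = -9

Second demand — change propagation:
  fold.gen: re-runs because audit.txt 9->-8; new result 8.
  tables.gen: re-runs because audit.txt 9->-8; new result 3.
  north.gen: re-runs because tables.gen 9->3; fold.gen -9->8; new result 8.
  parser.gen: re-runs because north.gen 9->8; new result -8.

parser.gen now evaluates to -8.
Run set: fold.gen, north.gen, parser.gen, tables.gen (4 run).
Changed values: audit.txt, fold.gen, north.gen, parser.gen, tables.gen.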